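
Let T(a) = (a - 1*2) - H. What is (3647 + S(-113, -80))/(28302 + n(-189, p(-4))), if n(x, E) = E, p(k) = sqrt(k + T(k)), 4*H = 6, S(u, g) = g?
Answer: 201906468/1602006431 - 3567*I*sqrt(46)/1602006431 ≈ 0.12603 - 1.5101e-5*I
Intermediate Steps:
H = 3/2 (H = (1/4)*6 = 3/2 ≈ 1.5000)
T(a) = -7/2 + a (T(a) = (a - 1*2) - 1*3/2 = (a - 2) - 3/2 = (-2 + a) - 3/2 = -7/2 + a)
p(k) = sqrt(-7/2 + 2*k) (p(k) = sqrt(k + (-7/2 + k)) = sqrt(-7/2 + 2*k))
(3647 + S(-113, -80))/(28302 + n(-189, p(-4))) = (3647 - 80)/(28302 + sqrt(-14 + 8*(-4))/2) = 3567/(28302 + sqrt(-14 - 32)/2) = 3567/(28302 + sqrt(-46)/2) = 3567/(28302 + (I*sqrt(46))/2) = 3567/(28302 + I*sqrt(46)/2)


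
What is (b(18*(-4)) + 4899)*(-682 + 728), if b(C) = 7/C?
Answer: 8112583/36 ≈ 2.2535e+5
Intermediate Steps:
(b(18*(-4)) + 4899)*(-682 + 728) = (7/((18*(-4))) + 4899)*(-682 + 728) = (7/(-72) + 4899)*46 = (7*(-1/72) + 4899)*46 = (-7/72 + 4899)*46 = (352721/72)*46 = 8112583/36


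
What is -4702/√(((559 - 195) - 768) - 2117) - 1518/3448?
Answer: -759/1724 + 4702*I*√2521/2521 ≈ -0.44026 + 93.647*I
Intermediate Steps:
-4702/√(((559 - 195) - 768) - 2117) - 1518/3448 = -4702/√((364 - 768) - 2117) - 1518*1/3448 = -4702/√(-404 - 2117) - 759/1724 = -4702*(-I*√2521/2521) - 759/1724 = -(-4702)*I*√2521/2521 - 759/1724 = 4702*I*√2521/2521 - 759/1724 = -759/1724 + 4702*I*√2521/2521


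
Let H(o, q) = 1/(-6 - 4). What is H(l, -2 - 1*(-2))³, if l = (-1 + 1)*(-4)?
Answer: -1/1000 ≈ -0.0010000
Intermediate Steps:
l = 0 (l = 0*(-4) = 0)
H(o, q) = -⅒ (H(o, q) = 1/(-10) = -⅒)
H(l, -2 - 1*(-2))³ = (-⅒)³ = -1/1000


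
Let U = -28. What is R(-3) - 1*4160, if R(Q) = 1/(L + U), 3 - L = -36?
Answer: -45759/11 ≈ -4159.9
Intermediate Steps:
L = 39 (L = 3 - 1*(-36) = 3 + 36 = 39)
R(Q) = 1/11 (R(Q) = 1/(39 - 28) = 1/11)
R(-3) - 1*4160 = 1/11 - 1*4160 = 1/11 - 4160 = -45759/11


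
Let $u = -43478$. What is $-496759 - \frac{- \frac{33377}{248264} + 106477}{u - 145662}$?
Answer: $- \frac{23326113533384089}{46956652960} \approx -4.9676 \cdot 10^{5}$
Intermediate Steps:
$-496759 - \frac{- \frac{33377}{248264} + 106477}{u - 145662} = -496759 - \frac{- \frac{33377}{248264} + 106477}{-43478 - 145662} = -496759 - \frac{\left(-33377\right) \frac{1}{248264} + 106477}{-189140} = -496759 - \left(- \frac{33377}{248264} + 106477\right) \left(- \frac{1}{189140}\right) = -496759 - \frac{26434372551}{248264} \left(- \frac{1}{189140}\right) = -496759 - - \frac{26434372551}{46956652960} = -496759 + \frac{26434372551}{46956652960} = - \frac{23326113533384089}{46956652960}$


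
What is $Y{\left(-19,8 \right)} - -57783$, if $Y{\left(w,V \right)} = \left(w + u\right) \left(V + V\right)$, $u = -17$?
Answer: $57207$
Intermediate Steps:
$Y{\left(w,V \right)} = 2 V \left(-17 + w\right)$ ($Y{\left(w,V \right)} = \left(w - 17\right) \left(V + V\right) = \left(-17 + w\right) 2 V = 2 V \left(-17 + w\right)$)
$Y{\left(-19,8 \right)} - -57783 = 2 \cdot 8 \left(-17 - 19\right) - -57783 = 2 \cdot 8 \left(-36\right) + 57783 = -576 + 57783 = 57207$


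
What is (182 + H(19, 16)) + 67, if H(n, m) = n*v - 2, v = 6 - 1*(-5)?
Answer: 456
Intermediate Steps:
v = 11 (v = 6 + 5 = 11)
H(n, m) = -2 + 11*n (H(n, m) = n*11 - 2 = 11*n - 2 = -2 + 11*n)
(182 + H(19, 16)) + 67 = (182 + (-2 + 11*19)) + 67 = (182 + (-2 + 209)) + 67 = (182 + 207) + 67 = 389 + 67 = 456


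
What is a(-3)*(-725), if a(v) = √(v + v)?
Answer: -725*I*√6 ≈ -1775.9*I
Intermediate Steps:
a(v) = √2*√v (a(v) = √(2*v) = √2*√v)
a(-3)*(-725) = (√2*√(-3))*(-725) = (√2*(I*√3))*(-725) = (I*√6)*(-725) = -725*I*√6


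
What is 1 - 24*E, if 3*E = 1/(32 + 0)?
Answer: ¾ ≈ 0.75000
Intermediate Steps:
E = 1/96 (E = 1/(3*(32 + 0)) = (⅓)/32 = (⅓)*(1/32) = 1/96 ≈ 0.010417)
1 - 24*E = 1 - 24*1/96 = 1 - ¼ = ¾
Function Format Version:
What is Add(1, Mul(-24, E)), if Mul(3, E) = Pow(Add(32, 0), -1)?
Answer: Rational(3, 4) ≈ 0.75000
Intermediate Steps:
E = Rational(1, 96) (E = Mul(Rational(1, 3), Pow(Add(32, 0), -1)) = Mul(Rational(1, 3), Pow(32, -1)) = Mul(Rational(1, 3), Rational(1, 32)) = Rational(1, 96) ≈ 0.010417)
Add(1, Mul(-24, E)) = Add(1, Mul(-24, Rational(1, 96))) = Add(1, Rational(-1, 4)) = Rational(3, 4)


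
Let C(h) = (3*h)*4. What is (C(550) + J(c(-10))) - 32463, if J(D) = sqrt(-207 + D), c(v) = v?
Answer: -25863 + I*sqrt(217) ≈ -25863.0 + 14.731*I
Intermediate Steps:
C(h) = 12*h
(C(550) + J(c(-10))) - 32463 = (12*550 + sqrt(-207 - 10)) - 32463 = (6600 + sqrt(-217)) - 32463 = (6600 + I*sqrt(217)) - 32463 = -25863 + I*sqrt(217)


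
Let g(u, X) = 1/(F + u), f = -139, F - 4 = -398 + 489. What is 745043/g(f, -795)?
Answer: -32781892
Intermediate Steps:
F = 95 (F = 4 + (-398 + 489) = 4 + 91 = 95)
g(u, X) = 1/(95 + u)
745043/g(f, -795) = 745043/(1/(95 - 139)) = 745043/(1/(-44)) = 745043/(-1/44) = 745043*(-44) = -32781892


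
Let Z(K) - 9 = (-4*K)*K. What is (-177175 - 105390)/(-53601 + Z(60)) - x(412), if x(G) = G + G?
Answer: -55742843/67992 ≈ -819.84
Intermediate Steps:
Z(K) = 9 - 4*K² (Z(K) = 9 + (-4*K)*K = 9 - 4*K²)
x(G) = 2*G
(-177175 - 105390)/(-53601 + Z(60)) - x(412) = (-177175 - 105390)/(-53601 + (9 - 4*60²)) - 2*412 = -282565/(-53601 + (9 - 4*3600)) - 1*824 = -282565/(-53601 + (9 - 14400)) - 824 = -282565/(-53601 - 14391) - 824 = -282565/(-67992) - 824 = -282565*(-1/67992) - 824 = 282565/67992 - 824 = -55742843/67992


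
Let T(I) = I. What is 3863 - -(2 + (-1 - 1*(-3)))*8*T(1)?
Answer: 3895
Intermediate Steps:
3863 - -(2 + (-1 - 1*(-3)))*8*T(1) = 3863 - -(2 + (-1 - 1*(-3)))*8 = 3863 - -(2 + (-1 + 3))*8 = 3863 - -(2 + 2)*8 = 3863 - -1*4*8 = 3863 - (-4*8) = 3863 - (-32) = 3863 - 1*(-32) = 3863 + 32 = 3895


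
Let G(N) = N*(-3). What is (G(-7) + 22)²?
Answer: 1849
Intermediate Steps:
G(N) = -3*N
(G(-7) + 22)² = (-3*(-7) + 22)² = (21 + 22)² = 43² = 1849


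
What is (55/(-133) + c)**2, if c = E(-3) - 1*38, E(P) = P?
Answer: 30338064/17689 ≈ 1715.1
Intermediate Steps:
c = -41 (c = -3 - 1*38 = -3 - 38 = -41)
(55/(-133) + c)**2 = (55/(-133) - 41)**2 = (55*(-1/133) - 41)**2 = (-55/133 - 41)**2 = (-5508/133)**2 = 30338064/17689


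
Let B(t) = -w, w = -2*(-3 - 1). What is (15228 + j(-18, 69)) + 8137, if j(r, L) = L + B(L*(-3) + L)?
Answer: 23426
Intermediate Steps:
w = 8 (w = -2*(-4) = 8)
B(t) = -8 (B(t) = -1*8 = -8)
j(r, L) = -8 + L (j(r, L) = L - 8 = -8 + L)
(15228 + j(-18, 69)) + 8137 = (15228 + (-8 + 69)) + 8137 = (15228 + 61) + 8137 = 15289 + 8137 = 23426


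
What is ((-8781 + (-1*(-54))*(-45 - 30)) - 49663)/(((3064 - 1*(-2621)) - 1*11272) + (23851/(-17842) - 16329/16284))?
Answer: 3026158710872/270653639973 ≈ 11.181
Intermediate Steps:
((-8781 + (-1*(-54))*(-45 - 30)) - 49663)/(((3064 - 1*(-2621)) - 1*11272) + (23851/(-17842) - 16329/16284)) = ((-8781 + 54*(-75)) - 49663)/(((3064 + 2621) - 11272) + (23851*(-1/17842) - 16329*1/16284)) = ((-8781 - 4050) - 49663)/((5685 - 11272) + (-23851/17842 - 5443/5428)) = (-12831 - 49663)/(-5587 - 113288617/48423188) = -62494/(-270653639973/48423188) = -62494*(-48423188/270653639973) = 3026158710872/270653639973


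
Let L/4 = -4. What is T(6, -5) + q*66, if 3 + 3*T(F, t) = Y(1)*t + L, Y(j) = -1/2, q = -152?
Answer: -20075/2 ≈ -10038.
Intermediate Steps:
L = -16 (L = 4*(-4) = -16)
Y(j) = -1/2 (Y(j) = -1*1/2 = -1/2)
T(F, t) = -19/3 - t/6 (T(F, t) = -1 + (-t/2 - 16)/3 = -1 + (-16 - t/2)/3 = -1 + (-16/3 - t/6) = -19/3 - t/6)
T(6, -5) + q*66 = (-19/3 - 1/6*(-5)) - 152*66 = (-19/3 + 5/6) - 10032 = -11/2 - 10032 = -20075/2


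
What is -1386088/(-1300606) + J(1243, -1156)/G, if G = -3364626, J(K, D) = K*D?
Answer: 1633129722334/1094013190839 ≈ 1.4928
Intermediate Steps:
J(K, D) = D*K
-1386088/(-1300606) + J(1243, -1156)/G = -1386088/(-1300606) - 1156*1243/(-3364626) = -1386088*(-1/1300606) - 1436908*(-1/3364626) = 693044/650303 + 718454/1682313 = 1633129722334/1094013190839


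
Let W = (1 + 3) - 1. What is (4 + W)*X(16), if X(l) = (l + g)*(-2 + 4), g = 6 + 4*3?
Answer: 476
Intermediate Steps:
g = 18 (g = 6 + 12 = 18)
W = 3 (W = 4 - 1 = 3)
X(l) = 36 + 2*l (X(l) = (l + 18)*(-2 + 4) = (18 + l)*2 = 36 + 2*l)
(4 + W)*X(16) = (4 + 3)*(36 + 2*16) = 7*(36 + 32) = 7*68 = 476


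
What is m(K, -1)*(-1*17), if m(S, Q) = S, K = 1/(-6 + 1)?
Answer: 17/5 ≈ 3.4000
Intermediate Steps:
K = -⅕ (K = 1/(-5) = -⅕ ≈ -0.20000)
m(K, -1)*(-1*17) = -(-1)*17/5 = -⅕*(-17) = 17/5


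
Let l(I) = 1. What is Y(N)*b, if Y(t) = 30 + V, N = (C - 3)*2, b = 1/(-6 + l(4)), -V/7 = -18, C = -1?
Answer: -156/5 ≈ -31.200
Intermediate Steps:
V = 126 (V = -7*(-18) = 126)
b = -1/5 (b = 1/(-6 + 1) = 1/(-5) = -1/5 ≈ -0.20000)
N = -8 (N = (-1 - 3)*2 = -4*2 = -8)
Y(t) = 156 (Y(t) = 30 + 126 = 156)
Y(N)*b = 156*(-1/5) = -156/5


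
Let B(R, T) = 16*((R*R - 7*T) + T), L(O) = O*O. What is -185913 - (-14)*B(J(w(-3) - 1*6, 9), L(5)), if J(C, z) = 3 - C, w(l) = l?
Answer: -187257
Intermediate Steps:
L(O) = O²
B(R, T) = -96*T + 16*R² (B(R, T) = 16*((R² - 7*T) + T) = 16*(R² - 6*T) = -96*T + 16*R²)
-185913 - (-14)*B(J(w(-3) - 1*6, 9), L(5)) = -185913 - (-14)*(-96*5² + 16*(3 - (-3 - 1*6))²) = -185913 - (-14)*(-96*25 + 16*(3 - (-3 - 6))²) = -185913 - (-14)*(-2400 + 16*(3 - 1*(-9))²) = -185913 - (-14)*(-2400 + 16*(3 + 9)²) = -185913 - (-14)*(-2400 + 16*12²) = -185913 - (-14)*(-2400 + 16*144) = -185913 - (-14)*(-2400 + 2304) = -185913 - (-14)*(-96) = -185913 - 1*1344 = -185913 - 1344 = -187257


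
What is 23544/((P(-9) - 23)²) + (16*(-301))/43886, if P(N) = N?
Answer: 64270025/2808704 ≈ 22.882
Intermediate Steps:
23544/((P(-9) - 23)²) + (16*(-301))/43886 = 23544/((-9 - 23)²) + (16*(-301))/43886 = 23544/((-32)²) - 4816*1/43886 = 23544/1024 - 2408/21943 = 23544*(1/1024) - 2408/21943 = 2943/128 - 2408/21943 = 64270025/2808704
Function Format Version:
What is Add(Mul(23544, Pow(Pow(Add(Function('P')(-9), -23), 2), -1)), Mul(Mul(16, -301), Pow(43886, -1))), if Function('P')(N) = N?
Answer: Rational(64270025, 2808704) ≈ 22.882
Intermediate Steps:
Add(Mul(23544, Pow(Pow(Add(Function('P')(-9), -23), 2), -1)), Mul(Mul(16, -301), Pow(43886, -1))) = Add(Mul(23544, Pow(Pow(Add(-9, -23), 2), -1)), Mul(Mul(16, -301), Pow(43886, -1))) = Add(Mul(23544, Pow(Pow(-32, 2), -1)), Mul(-4816, Rational(1, 43886))) = Add(Mul(23544, Pow(1024, -1)), Rational(-2408, 21943)) = Add(Mul(23544, Rational(1, 1024)), Rational(-2408, 21943)) = Add(Rational(2943, 128), Rational(-2408, 21943)) = Rational(64270025, 2808704)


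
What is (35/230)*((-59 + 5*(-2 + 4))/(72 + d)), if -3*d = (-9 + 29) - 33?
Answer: -1029/10534 ≈ -0.097684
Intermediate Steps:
d = 13/3 (d = -((-9 + 29) - 33)/3 = -(20 - 33)/3 = -1/3*(-13) = 13/3 ≈ 4.3333)
(35/230)*((-59 + 5*(-2 + 4))/(72 + d)) = (35/230)*((-59 + 5*(-2 + 4))/(72 + 13/3)) = (35*(1/230))*((-59 + 5*2)/(229/3)) = 7*((-59 + 10)*(3/229))/46 = 7*(-49*3/229)/46 = (7/46)*(-147/229) = -1029/10534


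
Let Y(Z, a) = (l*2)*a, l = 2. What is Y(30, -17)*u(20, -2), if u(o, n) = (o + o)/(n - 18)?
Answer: 136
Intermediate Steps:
u(o, n) = 2*o/(-18 + n) (u(o, n) = (2*o)/(-18 + n) = 2*o/(-18 + n))
Y(Z, a) = 4*a (Y(Z, a) = (2*2)*a = 4*a)
Y(30, -17)*u(20, -2) = (4*(-17))*(2*20/(-18 - 2)) = -136*20/(-20) = -136*20*(-1)/20 = -68*(-2) = 136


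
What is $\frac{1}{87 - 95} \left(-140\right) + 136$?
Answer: $\frac{307}{2} \approx 153.5$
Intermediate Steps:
$\frac{1}{87 - 95} \left(-140\right) + 136 = \frac{1}{-8} \left(-140\right) + 136 = \left(- \frac{1}{8}\right) \left(-140\right) + 136 = \frac{35}{2} + 136 = \frac{307}{2}$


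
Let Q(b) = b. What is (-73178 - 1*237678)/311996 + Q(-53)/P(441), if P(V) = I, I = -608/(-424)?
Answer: -225005455/5927924 ≈ -37.957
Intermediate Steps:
I = 76/53 (I = -608*(-1/424) = 76/53 ≈ 1.4340)
P(V) = 76/53
(-73178 - 1*237678)/311996 + Q(-53)/P(441) = (-73178 - 1*237678)/311996 - 53/76/53 = (-73178 - 237678)*(1/311996) - 53*53/76 = -310856*1/311996 - 2809/76 = -77714/77999 - 2809/76 = -225005455/5927924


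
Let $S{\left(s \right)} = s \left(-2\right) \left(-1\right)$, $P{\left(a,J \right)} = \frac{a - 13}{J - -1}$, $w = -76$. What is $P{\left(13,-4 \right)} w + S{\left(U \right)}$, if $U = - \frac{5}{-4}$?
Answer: $\frac{5}{2} \approx 2.5$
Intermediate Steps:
$P{\left(a,J \right)} = \frac{-13 + a}{1 + J}$ ($P{\left(a,J \right)} = \frac{-13 + a}{J + \left(-1 + 2\right)} = \frac{-13 + a}{J + 1} = \frac{-13 + a}{1 + J}$)
$U = \frac{5}{4}$ ($U = \left(-5\right) \left(- \frac{1}{4}\right) = \frac{5}{4} \approx 1.25$)
$S{\left(s \right)} = 2 s$ ($S{\left(s \right)} = - 2 s \left(-1\right) = 2 s$)
$P{\left(13,-4 \right)} w + S{\left(U \right)} = \frac{-13 + 13}{1 - 4} \left(-76\right) + 2 \cdot \frac{5}{4} = \frac{1}{-3} \cdot 0 \left(-76\right) + \frac{5}{2} = \left(- \frac{1}{3}\right) 0 \left(-76\right) + \frac{5}{2} = 0 \left(-76\right) + \frac{5}{2} = 0 + \frac{5}{2} = \frac{5}{2}$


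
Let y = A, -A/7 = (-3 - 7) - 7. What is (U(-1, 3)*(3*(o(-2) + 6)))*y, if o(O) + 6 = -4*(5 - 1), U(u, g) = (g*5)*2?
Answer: -171360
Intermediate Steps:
U(u, g) = 10*g (U(u, g) = (5*g)*2 = 10*g)
o(O) = -22 (o(O) = -6 - 4*(5 - 1) = -6 - 4*4 = -6 - 16 = -22)
A = 119 (A = -7*((-3 - 7) - 7) = -7*(-10 - 7) = -7*(-17) = 119)
y = 119
(U(-1, 3)*(3*(o(-2) + 6)))*y = ((10*3)*(3*(-22 + 6)))*119 = (30*(3*(-16)))*119 = (30*(-48))*119 = -1440*119 = -171360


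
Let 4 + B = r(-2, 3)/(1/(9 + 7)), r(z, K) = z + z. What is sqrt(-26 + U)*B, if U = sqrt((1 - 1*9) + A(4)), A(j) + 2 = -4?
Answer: -68*sqrt(-26 + I*sqrt(14)) ≈ -24.885 - 347.63*I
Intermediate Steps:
r(z, K) = 2*z
A(j) = -6 (A(j) = -2 - 4 = -6)
U = I*sqrt(14) (U = sqrt((1 - 1*9) - 6) = sqrt((1 - 9) - 6) = sqrt(-8 - 6) = sqrt(-14) = I*sqrt(14) ≈ 3.7417*I)
B = -68 (B = -4 + (2*(-2))/(1/(9 + 7)) = -4 - 4/(1/16) = -4 - 4/1/16 = -4 - 4*16 = -4 - 64 = -68)
sqrt(-26 + U)*B = sqrt(-26 + I*sqrt(14))*(-68) = -68*sqrt(-26 + I*sqrt(14))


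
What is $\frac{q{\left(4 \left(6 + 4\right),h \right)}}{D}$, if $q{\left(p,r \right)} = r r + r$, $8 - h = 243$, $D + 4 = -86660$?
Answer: $- \frac{9165}{14444} \approx -0.63452$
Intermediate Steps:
$D = -86664$ ($D = -4 - 86660 = -86664$)
$h = -235$ ($h = 8 - 243 = -235$)
$q{\left(p,r \right)} = r + r^{2}$ ($q{\left(p,r \right)} = r^{2} + r = r + r^{2}$)
$\frac{q{\left(4 \left(6 + 4\right),h \right)}}{D} = \frac{\left(-235\right) \left(1 - 235\right)}{-86664} = \left(-235\right) \left(-234\right) \left(- \frac{1}{86664}\right) = 54990 \left(- \frac{1}{86664}\right) = - \frac{9165}{14444}$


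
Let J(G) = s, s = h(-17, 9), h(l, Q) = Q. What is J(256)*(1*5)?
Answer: 45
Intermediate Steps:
s = 9
J(G) = 9
J(256)*(1*5) = 9*(1*5) = 9*5 = 45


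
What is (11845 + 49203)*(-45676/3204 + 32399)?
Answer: 1583596108640/801 ≈ 1.9770e+9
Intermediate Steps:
(11845 + 49203)*(-45676/3204 + 32399) = 61048*(-45676*1/3204 + 32399) = 61048*(-11419/801 + 32399) = 61048*(25940180/801) = 1583596108640/801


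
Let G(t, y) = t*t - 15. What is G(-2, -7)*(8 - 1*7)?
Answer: -11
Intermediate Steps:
G(t, y) = -15 + t² (G(t, y) = t² - 15 = -15 + t²)
G(-2, -7)*(8 - 1*7) = (-15 + (-2)²)*(8 - 1*7) = (-15 + 4)*(8 - 7) = -11*1 = -11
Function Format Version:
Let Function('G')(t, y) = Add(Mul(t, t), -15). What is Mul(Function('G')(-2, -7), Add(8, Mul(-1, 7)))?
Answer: -11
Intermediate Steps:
Function('G')(t, y) = Add(-15, Pow(t, 2)) (Function('G')(t, y) = Add(Pow(t, 2), -15) = Add(-15, Pow(t, 2)))
Mul(Function('G')(-2, -7), Add(8, Mul(-1, 7))) = Mul(Add(-15, Pow(-2, 2)), Add(8, Mul(-1, 7))) = Mul(Add(-15, 4), Add(8, -7)) = Mul(-11, 1) = -11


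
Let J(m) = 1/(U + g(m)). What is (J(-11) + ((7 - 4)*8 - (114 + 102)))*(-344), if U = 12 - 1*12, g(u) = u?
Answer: 726872/11 ≈ 66079.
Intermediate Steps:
U = 0 (U = 12 - 12 = 0)
J(m) = 1/m (J(m) = 1/(0 + m) = 1/m)
(J(-11) + ((7 - 4)*8 - (114 + 102)))*(-344) = (1/(-11) + ((7 - 4)*8 - (114 + 102)))*(-344) = (-1/11 + (3*8 - 1*216))*(-344) = (-1/11 + (24 - 216))*(-344) = (-1/11 - 192)*(-344) = -2113/11*(-344) = 726872/11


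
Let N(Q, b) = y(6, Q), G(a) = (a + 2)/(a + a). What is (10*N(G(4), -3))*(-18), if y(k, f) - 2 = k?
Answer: -1440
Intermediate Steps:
G(a) = (2 + a)/(2*a) (G(a) = (2 + a)/((2*a)) = (2 + a)*(1/(2*a)) = (2 + a)/(2*a))
y(k, f) = 2 + k
N(Q, b) = 8 (N(Q, b) = 2 + 6 = 8)
(10*N(G(4), -3))*(-18) = (10*8)*(-18) = 80*(-18) = -1440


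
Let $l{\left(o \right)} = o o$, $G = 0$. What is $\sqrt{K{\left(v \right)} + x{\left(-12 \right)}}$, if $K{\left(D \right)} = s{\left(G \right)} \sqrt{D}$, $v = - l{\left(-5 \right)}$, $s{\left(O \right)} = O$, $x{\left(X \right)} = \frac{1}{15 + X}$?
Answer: $\frac{\sqrt{3}}{3} \approx 0.57735$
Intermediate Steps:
$l{\left(o \right)} = o^{2}$
$v = -25$ ($v = - \left(-5\right)^{2} = \left(-1\right) 25 = -25$)
$K{\left(D \right)} = 0$ ($K{\left(D \right)} = 0 \sqrt{D} = 0$)
$\sqrt{K{\left(v \right)} + x{\left(-12 \right)}} = \sqrt{0 + \frac{1}{15 - 12}} = \sqrt{0 + \frac{1}{3}} = \sqrt{\frac{1}{3}} = \frac{\sqrt{3}}{3}$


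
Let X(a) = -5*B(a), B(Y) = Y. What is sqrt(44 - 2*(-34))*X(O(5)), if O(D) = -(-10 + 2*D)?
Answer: 0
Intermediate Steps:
O(D) = 10 - 2*D (O(D) = -(-10 + 2*D) = -2*(-5 + D) = 10 - 2*D)
X(a) = -5*a
sqrt(44 - 2*(-34))*X(O(5)) = sqrt(44 - 2*(-34))*(-5*(10 - 2*5)) = sqrt(44 + 68)*(-5*(10 - 10)) = sqrt(112)*(-5*0) = (4*sqrt(7))*0 = 0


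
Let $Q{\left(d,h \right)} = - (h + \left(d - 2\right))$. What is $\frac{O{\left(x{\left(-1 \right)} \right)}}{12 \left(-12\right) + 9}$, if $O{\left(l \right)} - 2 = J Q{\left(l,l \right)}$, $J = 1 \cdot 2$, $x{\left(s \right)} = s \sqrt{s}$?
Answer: $- \frac{2}{45} - \frac{4 i}{135} \approx -0.044444 - 0.02963 i$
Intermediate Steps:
$x{\left(s \right)} = s^{\frac{3}{2}}$
$J = 2$
$Q{\left(d,h \right)} = 2 - d - h$ ($Q{\left(d,h \right)} = - (h + \left(d - 2\right)) = - (h + \left(-2 + d\right)) = - (-2 + d + h) = 2 - d - h$)
$O{\left(l \right)} = 6 - 4 l$ ($O{\left(l \right)} = 2 + 2 \left(2 - l - l\right) = 2 + 2 \left(2 - 2 l\right) = 2 - \left(-4 + 4 l\right) = 6 - 4 l$)
$\frac{O{\left(x{\left(-1 \right)} \right)}}{12 \left(-12\right) + 9} = \frac{6 - 4 \left(-1\right)^{\frac{3}{2}}}{12 \left(-12\right) + 9} = \frac{6 - 4 \left(- i\right)}{-144 + 9} = \frac{6 + 4 i}{-135} = \left(6 + 4 i\right) \left(- \frac{1}{135}\right) = - \frac{2}{45} - \frac{4 i}{135}$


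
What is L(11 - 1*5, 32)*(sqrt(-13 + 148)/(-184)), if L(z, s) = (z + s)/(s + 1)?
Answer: -19*sqrt(15)/1012 ≈ -0.072714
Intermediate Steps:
L(z, s) = (s + z)/(1 + s)
L(11 - 1*5, 32)*(sqrt(-13 + 148)/(-184)) = ((32 + (11 - 1*5))/(1 + 32))*(sqrt(-13 + 148)/(-184)) = ((32 + (11 - 5))/33)*(sqrt(135)*(-1/184)) = ((32 + 6)/33)*((3*sqrt(15))*(-1/184)) = ((1/33)*38)*(-3*sqrt(15)/184) = 38*(-3*sqrt(15)/184)/33 = -19*sqrt(15)/1012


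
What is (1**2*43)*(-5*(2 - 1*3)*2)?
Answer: 430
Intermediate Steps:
(1**2*43)*(-5*(2 - 1*3)*2) = (1*43)*(-5*(2 - 3)*2) = 43*(-5*(-1)*2) = 43*(5*2) = 43*10 = 430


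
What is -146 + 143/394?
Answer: -57381/394 ≈ -145.64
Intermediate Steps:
-146 + 143/394 = -57381/394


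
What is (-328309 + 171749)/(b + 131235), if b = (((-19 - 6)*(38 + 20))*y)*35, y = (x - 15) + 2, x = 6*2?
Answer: -31312/36397 ≈ -0.86029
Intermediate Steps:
x = 12
y = -1 (y = (12 - 15) + 2 = -3 + 2 = -1)
b = 50750 (b = (((-19 - 6)*(38 + 20))*(-1))*35 = (-25*58*(-1))*35 = -1450*(-1)*35 = 1450*35 = 50750)
(-328309 + 171749)/(b + 131235) = (-328309 + 171749)/(50750 + 131235) = -156560/181985 = -156560*1/181985 = -31312/36397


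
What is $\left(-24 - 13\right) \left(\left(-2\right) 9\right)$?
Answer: $666$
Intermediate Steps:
$\left(-24 - 13\right) \left(\left(-2\right) 9\right) = \left(-37\right) \left(-18\right) = 666$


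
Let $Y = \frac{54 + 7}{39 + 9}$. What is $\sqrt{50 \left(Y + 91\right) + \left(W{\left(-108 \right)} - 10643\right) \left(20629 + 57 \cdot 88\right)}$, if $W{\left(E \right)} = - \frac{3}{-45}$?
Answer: $\frac{i \sqrt{39302411298}}{12} \approx 16521.0 i$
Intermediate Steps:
$W{\left(E \right)} = \frac{1}{15}$ ($W{\left(E \right)} = \left(-3\right) \left(- \frac{1}{45}\right) = \frac{1}{15}$)
$Y = \frac{61}{48} \approx 1.2708$
$\sqrt{50 \left(Y + 91\right) + \left(W{\left(-108 \right)} - 10643\right) \left(20629 + 57 \cdot 88\right)} = \sqrt{50 \left(\frac{61}{48} + 91\right) + \left(\frac{1}{15} - 10643\right) \left(20629 + 57 \cdot 88\right)} = \sqrt{50 \cdot \frac{4429}{48} - \frac{159644 \left(20629 + 5016\right)}{15}} = \sqrt{\frac{110725}{24} - \frac{818814076}{3}} = \sqrt{- \frac{6550401883}{24}} = \frac{i \sqrt{39302411298}}{12}$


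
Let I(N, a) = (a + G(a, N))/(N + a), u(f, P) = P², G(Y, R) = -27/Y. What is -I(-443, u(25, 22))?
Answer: -234229/19844 ≈ -11.804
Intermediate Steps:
I(N, a) = (a - 27/a)/(N + a)
-I(-443, u(25, 22)) = -(-27 + (22²)²)/((22²)*(-443 + 22²)) = -(-27 + 484²)/(484*(-443 + 484)) = -(-27 + 234256)/(484*41) = -234229/(484*41) = -1*234229/19844 = -234229/19844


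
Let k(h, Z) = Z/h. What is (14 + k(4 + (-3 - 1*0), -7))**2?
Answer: 49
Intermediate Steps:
(14 + k(4 + (-3 - 1*0), -7))**2 = (14 - 7/(4 + (-3 - 1*0)))**2 = (14 - 7/(4 + (-3 + 0)))**2 = (14 - 7/(4 - 3))**2 = (14 - 7/1)**2 = (14 - 7*1)**2 = (14 - 7)**2 = 7**2 = 49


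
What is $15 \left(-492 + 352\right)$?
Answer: $-2100$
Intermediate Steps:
$15 \left(-492 + 352\right) = 15 \left(-140\right) = -2100$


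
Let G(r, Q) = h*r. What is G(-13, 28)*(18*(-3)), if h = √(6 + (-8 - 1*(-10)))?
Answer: 1404*√2 ≈ 1985.6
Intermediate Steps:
h = 2*√2 (h = √(6 + (-8 + 10)) = √(6 + 2) = √8 = 2*√2 ≈ 2.8284)
G(r, Q) = 2*r*√2 (G(r, Q) = (2*√2)*r = 2*r*√2)
G(-13, 28)*(18*(-3)) = (2*(-13)*√2)*(18*(-3)) = -26*√2*(-54) = 1404*√2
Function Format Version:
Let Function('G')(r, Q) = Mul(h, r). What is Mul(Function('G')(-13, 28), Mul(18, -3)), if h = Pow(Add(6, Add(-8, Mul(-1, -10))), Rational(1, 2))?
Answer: Mul(1404, Pow(2, Rational(1, 2))) ≈ 1985.6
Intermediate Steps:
h = Mul(2, Pow(2, Rational(1, 2))) (h = Pow(Add(6, Add(-8, 10)), Rational(1, 2)) = Pow(Add(6, 2), Rational(1, 2)) = Pow(8, Rational(1, 2)) = Mul(2, Pow(2, Rational(1, 2))) ≈ 2.8284)
Function('G')(r, Q) = Mul(2, r, Pow(2, Rational(1, 2))) (Function('G')(r, Q) = Mul(Mul(2, Pow(2, Rational(1, 2))), r) = Mul(2, r, Pow(2, Rational(1, 2))))
Mul(Function('G')(-13, 28), Mul(18, -3)) = Mul(Mul(2, -13, Pow(2, Rational(1, 2))), Mul(18, -3)) = Mul(Mul(-26, Pow(2, Rational(1, 2))), -54) = Mul(1404, Pow(2, Rational(1, 2)))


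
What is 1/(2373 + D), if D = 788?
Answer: 1/3161 ≈ 0.00031636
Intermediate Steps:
1/(2373 + D) = 1/(2373 + 788) = 1/3161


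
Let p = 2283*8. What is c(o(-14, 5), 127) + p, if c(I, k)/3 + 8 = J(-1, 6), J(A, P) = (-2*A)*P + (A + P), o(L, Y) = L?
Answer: 18291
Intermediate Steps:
p = 18264
J(A, P) = A + P - 2*A*P (J(A, P) = -2*A*P + (A + P) = A + P - 2*A*P)
c(I, k) = 27 (c(I, k) = -24 + 3*(-1 + 6 - 2*(-1)*6) = -24 + 3*(-1 + 6 + 12) = -24 + 3*17 = -24 + 51 = 27)
c(o(-14, 5), 127) + p = 27 + 18264 = 18291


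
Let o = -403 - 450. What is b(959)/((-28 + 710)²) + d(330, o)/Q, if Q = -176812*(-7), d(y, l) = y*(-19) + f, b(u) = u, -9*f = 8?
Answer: -3892054427/1295272198836 ≈ -0.0030048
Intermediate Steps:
f = -8/9 (f = -⅑*8 = -8/9 ≈ -0.88889)
o = -853
d(y, l) = -8/9 - 19*y (d(y, l) = y*(-19) - 8/9 = -19*y - 8/9 = -8/9 - 19*y)
Q = 1237684
b(959)/((-28 + 710)²) + d(330, o)/Q = 959/((-28 + 710)²) + (-8/9 - 19*330)/1237684 = 959/(682²) + (-8/9 - 6270)*(1/1237684) = 959/465124 - 56438/9*1/1237684 = 959*(1/465124) - 28219/5569578 = 959/465124 - 28219/5569578 = -3892054427/1295272198836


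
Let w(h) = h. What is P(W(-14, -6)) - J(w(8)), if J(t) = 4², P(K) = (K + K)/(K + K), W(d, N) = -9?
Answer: -15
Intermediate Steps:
P(K) = 1 (P(K) = (2*K)/((2*K)) = (2*K)*(1/(2*K)) = 1)
J(t) = 16
P(W(-14, -6)) - J(w(8)) = 1 - 1*16 = 1 - 16 = -15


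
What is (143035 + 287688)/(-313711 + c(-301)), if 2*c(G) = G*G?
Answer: -861446/536821 ≈ -1.6047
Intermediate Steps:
c(G) = G**2/2 (c(G) = (G*G)/2 = G**2/2)
(143035 + 287688)/(-313711 + c(-301)) = (143035 + 287688)/(-313711 + (1/2)*(-301)**2) = 430723/(-313711 + (1/2)*90601) = 430723/(-313711 + 90601/2) = 430723/(-536821/2) = 430723*(-2/536821) = -861446/536821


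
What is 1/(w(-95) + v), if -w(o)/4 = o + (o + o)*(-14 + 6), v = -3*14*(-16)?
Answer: -1/5028 ≈ -0.00019889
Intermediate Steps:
v = 672 (v = -42*(-16) = 672)
w(o) = 60*o (w(o) = -4*(o + (o + o)*(-14 + 6)) = -4*(o + (2*o)*(-8)) = -4*(o - 16*o) = -(-60)*o = 60*o)
1/(w(-95) + v) = 1/(60*(-95) + 672) = 1/(-5700 + 672) = 1/(-5028) = -1/5028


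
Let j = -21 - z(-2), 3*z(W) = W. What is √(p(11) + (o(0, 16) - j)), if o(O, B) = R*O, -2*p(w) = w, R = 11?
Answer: √534/6 ≈ 3.8514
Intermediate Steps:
p(w) = -w/2
z(W) = W/3
o(O, B) = 11*O
j = -61/3 (j = -21 - (-2)/3 = -21 - 1*(-⅔) = -21 + ⅔ = -61/3 ≈ -20.333)
√(p(11) + (o(0, 16) - j)) = √(-½*11 + (11*0 - 1*(-61/3))) = √(-11/2 + (0 + 61/3)) = √(-11/2 + 61/3) = √(89/6) = √534/6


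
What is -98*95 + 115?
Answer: -9195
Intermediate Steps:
-98*95 + 115 = -9310 + 115 = -9195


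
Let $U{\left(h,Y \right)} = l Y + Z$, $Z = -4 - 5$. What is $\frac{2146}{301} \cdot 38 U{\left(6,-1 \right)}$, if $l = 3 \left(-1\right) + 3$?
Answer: $- \frac{733932}{301} \approx -2438.3$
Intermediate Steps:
$Z = -9$
$l = 0$ ($l = -3 + 3 = 0$)
$U{\left(h,Y \right)} = -9$ ($U{\left(h,Y \right)} = 0 Y - 9 = 0 - 9 = -9$)
$\frac{2146}{301} \cdot 38 U{\left(6,-1 \right)} = \frac{2146}{301} \cdot 38 \left(-9\right) = 2146 \cdot \frac{1}{301} \left(-342\right) = \frac{2146}{301} \left(-342\right) = - \frac{733932}{301}$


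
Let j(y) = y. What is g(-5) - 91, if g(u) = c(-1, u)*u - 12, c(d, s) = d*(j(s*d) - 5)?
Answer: -103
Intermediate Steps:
c(d, s) = d*(-5 + d*s) (c(d, s) = d*(s*d - 5) = d*(d*s - 5) = d*(-5 + d*s))
g(u) = -12 + u*(5 + u) (g(u) = (-(-5 - u))*u - 12 = (5 + u)*u - 12 = u*(5 + u) - 12 = -12 + u*(5 + u))
g(-5) - 91 = (-12 - 5*(5 - 5)) - 91 = (-12 - 5*0) - 91 = (-12 + 0) - 91 = -12 - 91 = -103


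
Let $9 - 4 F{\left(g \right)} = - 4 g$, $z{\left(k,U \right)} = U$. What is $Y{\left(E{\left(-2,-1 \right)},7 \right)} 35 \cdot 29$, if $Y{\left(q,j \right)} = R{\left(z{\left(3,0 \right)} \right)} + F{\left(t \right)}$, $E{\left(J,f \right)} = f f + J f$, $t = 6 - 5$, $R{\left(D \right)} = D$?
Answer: $\frac{13195}{4} \approx 3298.8$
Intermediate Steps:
$t = 1$
$F{\left(g \right)} = \frac{9}{4} + g$ ($F{\left(g \right)} = \frac{9}{4} - \frac{\left(-4\right) g}{4} = \frac{9}{4} + g$)
$E{\left(J,f \right)} = f^{2} + J f$
$Y{\left(q,j \right)} = \frac{13}{4}$ ($Y{\left(q,j \right)} = 0 + \left(\frac{9}{4} + 1\right) = 0 + \frac{13}{4} = \frac{13}{4}$)
$Y{\left(E{\left(-2,-1 \right)},7 \right)} 35 \cdot 29 = \frac{13}{4} \cdot 35 \cdot 29 = \frac{455}{4} \cdot 29 = \frac{13195}{4}$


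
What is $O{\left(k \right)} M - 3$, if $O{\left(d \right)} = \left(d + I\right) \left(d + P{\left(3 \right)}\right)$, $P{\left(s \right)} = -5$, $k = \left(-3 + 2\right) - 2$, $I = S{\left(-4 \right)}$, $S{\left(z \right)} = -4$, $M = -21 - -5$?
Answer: $-899$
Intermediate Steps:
$M = -16$ ($M = -21 + 5 = -16$)
$I = -4$
$k = -3$ ($k = -1 - 2 = -3$)
$O{\left(d \right)} = \left(-5 + d\right) \left(-4 + d\right)$ ($O{\left(d \right)} = \left(d - 4\right) \left(d - 5\right) = \left(-4 + d\right) \left(-5 + d\right) = \left(-5 + d\right) \left(-4 + d\right)$)
$O{\left(k \right)} M - 3 = \left(20 + \left(-3\right)^{2} - -27\right) \left(-16\right) - 3 = \left(20 + 9 + 27\right) \left(-16\right) - 3 = 56 \left(-16\right) - 3 = -896 - 3 = -899$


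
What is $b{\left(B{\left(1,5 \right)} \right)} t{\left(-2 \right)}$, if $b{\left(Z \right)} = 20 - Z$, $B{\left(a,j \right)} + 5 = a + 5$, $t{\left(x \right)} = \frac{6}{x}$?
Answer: $-57$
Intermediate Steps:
$B{\left(a,j \right)} = a$ ($B{\left(a,j \right)} = -5 + \left(a + 5\right) = -5 + \left(5 + a\right) = a$)
$b{\left(B{\left(1,5 \right)} \right)} t{\left(-2 \right)} = \left(20 - 1\right) \frac{6}{-2} = \left(20 - 1\right) 6 \left(- \frac{1}{2}\right) = 19 \left(-3\right) = -57$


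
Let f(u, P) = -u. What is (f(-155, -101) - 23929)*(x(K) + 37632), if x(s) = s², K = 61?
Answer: -983126222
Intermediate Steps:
(f(-155, -101) - 23929)*(x(K) + 37632) = (-1*(-155) - 23929)*(61² + 37632) = (155 - 23929)*(3721 + 37632) = -23774*41353 = -983126222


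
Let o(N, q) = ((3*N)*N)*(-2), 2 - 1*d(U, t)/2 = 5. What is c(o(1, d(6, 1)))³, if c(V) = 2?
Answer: 8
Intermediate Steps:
d(U, t) = -6 (d(U, t) = 4 - 2*5 = 4 - 10 = -6)
o(N, q) = -6*N² (o(N, q) = (3*N²)*(-2) = -6*N²)
c(o(1, d(6, 1)))³ = 2³ = 8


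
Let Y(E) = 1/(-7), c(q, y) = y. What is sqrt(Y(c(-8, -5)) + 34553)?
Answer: 19*sqrt(4690)/7 ≈ 185.88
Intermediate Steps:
Y(E) = -1/7
sqrt(Y(c(-8, -5)) + 34553) = sqrt(-1/7 + 34553) = sqrt(241870/7) = 19*sqrt(4690)/7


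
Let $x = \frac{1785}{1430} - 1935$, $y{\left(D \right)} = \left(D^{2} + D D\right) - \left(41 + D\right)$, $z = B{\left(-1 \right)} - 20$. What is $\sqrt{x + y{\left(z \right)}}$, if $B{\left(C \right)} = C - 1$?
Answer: $\frac{i \sqrt{80548754}}{286} \approx 31.381 i$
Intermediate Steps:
$B{\left(C \right)} = -1 + C$
$z = -22$ ($z = \left(-1 - 1\right) - 20 = -2 - 20 = -22$)
$y{\left(D \right)} = -41 - D + 2 D^{2}$ ($y{\left(D \right)} = \left(D^{2} + D^{2}\right) - \left(41 + D\right) = 2 D^{2} - \left(41 + D\right) = -41 - D + 2 D^{2}$)
$x = - \frac{553053}{286}$ ($x = 1785 \cdot \frac{1}{1430} - 1935 = \frac{357}{286} - 1935 = - \frac{553053}{286} \approx -1933.8$)
$\sqrt{x + y{\left(z \right)}} = \sqrt{- \frac{553053}{286} - \left(19 - 968\right)} = \sqrt{- \frac{553053}{286} + \left(-41 + 22 + 2 \cdot 484\right)} = \sqrt{- \frac{553053}{286} + \left(-41 + 22 + 968\right)} = \sqrt{- \frac{553053}{286} + 949} = \sqrt{- \frac{281639}{286}} = \frac{i \sqrt{80548754}}{286}$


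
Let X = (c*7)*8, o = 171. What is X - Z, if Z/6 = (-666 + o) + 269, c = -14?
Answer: 572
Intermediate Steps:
X = -784 (X = -14*7*8 = -98*8 = -784)
Z = -1356 (Z = 6*((-666 + 171) + 269) = 6*(-495 + 269) = 6*(-226) = -1356)
X - Z = -784 - 1*(-1356) = -784 + 1356 = 572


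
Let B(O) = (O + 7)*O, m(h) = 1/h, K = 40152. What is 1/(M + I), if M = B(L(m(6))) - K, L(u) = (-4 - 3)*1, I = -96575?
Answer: -1/136727 ≈ -7.3138e-6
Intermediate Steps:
L(u) = -7 (L(u) = -7*1 = -7)
B(O) = O*(7 + O) (B(O) = (7 + O)*O = O*(7 + O))
M = -40152 (M = -7*(7 - 7) - 1*40152 = -7*0 - 40152 = 0 - 40152 = -40152)
1/(M + I) = 1/(-40152 - 96575) = 1/(-136727) = -1/136727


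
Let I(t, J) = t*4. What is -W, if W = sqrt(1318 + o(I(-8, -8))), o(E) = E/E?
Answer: -sqrt(1319) ≈ -36.318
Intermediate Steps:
I(t, J) = 4*t
o(E) = 1
W = sqrt(1319) (W = sqrt(1318 + 1) = sqrt(1319) ≈ 36.318)
-W = -sqrt(1319)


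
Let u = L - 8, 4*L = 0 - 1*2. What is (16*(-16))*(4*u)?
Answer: 8704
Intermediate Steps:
L = -½ (L = (0 - 1*2)/4 = (0 - 2)/4 = (¼)*(-2) = -½ ≈ -0.50000)
u = -17/2 (u = -½ - 8 = -17/2 ≈ -8.5000)
(16*(-16))*(4*u) = (16*(-16))*(4*(-17/2)) = -256*(-34) = 8704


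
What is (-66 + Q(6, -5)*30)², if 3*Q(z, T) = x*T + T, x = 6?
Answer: 173056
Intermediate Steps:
Q(z, T) = 7*T/3 (Q(z, T) = (6*T + T)/3 = (7*T)/3 = 7*T/3)
(-66 + Q(6, -5)*30)² = (-66 + ((7/3)*(-5))*30)² = (-66 - 35/3*30)² = (-66 - 350)² = (-416)² = 173056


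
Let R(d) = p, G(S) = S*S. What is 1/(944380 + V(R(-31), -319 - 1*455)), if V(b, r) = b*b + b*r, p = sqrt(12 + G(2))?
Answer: 1/941300 ≈ 1.0624e-6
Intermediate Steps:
G(S) = S**2
p = 4 (p = sqrt(12 + 2**2) = sqrt(12 + 4) = sqrt(16) = 4)
R(d) = 4
V(b, r) = b**2 + b*r
1/(944380 + V(R(-31), -319 - 1*455)) = 1/(944380 + 4*(4 + (-319 - 1*455))) = 1/(944380 + 4*(4 + (-319 - 455))) = 1/(944380 + 4*(4 - 774)) = 1/(944380 + 4*(-770)) = 1/(944380 - 3080) = 1/941300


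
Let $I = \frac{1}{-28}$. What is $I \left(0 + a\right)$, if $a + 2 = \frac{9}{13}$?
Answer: $\frac{17}{364} \approx 0.046703$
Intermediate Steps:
$a = - \frac{17}{13}$ ($a = -2 + \frac{9}{13} = - \frac{17}{13} \approx -1.3077$)
$I = - \frac{1}{28} \approx -0.035714$
$I \left(0 + a\right) = - \frac{0 - \frac{17}{13}}{28} = \left(- \frac{1}{28}\right) \left(- \frac{17}{13}\right) = \frac{17}{364}$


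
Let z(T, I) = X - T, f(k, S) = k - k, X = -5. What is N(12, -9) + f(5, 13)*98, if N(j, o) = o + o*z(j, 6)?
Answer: 144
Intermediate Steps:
f(k, S) = 0
z(T, I) = -5 - T
N(j, o) = o + o*(-5 - j)
N(12, -9) + f(5, 13)*98 = -1*(-9)*(4 + 12) + 0*98 = -1*(-9)*16 + 0 = 144 + 0 = 144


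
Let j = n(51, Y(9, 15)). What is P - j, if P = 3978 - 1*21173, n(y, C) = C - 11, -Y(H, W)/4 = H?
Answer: -17148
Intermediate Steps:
Y(H, W) = -4*H
n(y, C) = -11 + C
j = -47 (j = -11 - 4*9 = -11 - 36 = -47)
P = -17195 (P = 3978 - 21173 = -17195)
P - j = -17195 - 1*(-47) = -17195 + 47 = -17148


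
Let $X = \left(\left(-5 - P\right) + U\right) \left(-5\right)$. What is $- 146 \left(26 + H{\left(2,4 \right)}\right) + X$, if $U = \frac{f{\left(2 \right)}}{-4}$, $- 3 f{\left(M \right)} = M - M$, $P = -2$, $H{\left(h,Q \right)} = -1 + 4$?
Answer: $-4219$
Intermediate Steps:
$H{\left(h,Q \right)} = 3$
$f{\left(M \right)} = 0$ ($f{\left(M \right)} = - \frac{M - M}{3} = \left(- \frac{1}{3}\right) 0 = 0$)
$U = 0$ ($U = \frac{0}{-4} = 0 \left(- \frac{1}{4}\right) = 0$)
$X = 15$ ($X = \left(\left(-5 - -2\right) + 0\right) \left(-5\right) = \left(\left(-5 + 2\right) + 0\right) \left(-5\right) = \left(-3 + 0\right) \left(-5\right) = \left(-3\right) \left(-5\right) = 15$)
$- 146 \left(26 + H{\left(2,4 \right)}\right) + X = - 146 \left(26 + 3\right) + 15 = \left(-146\right) 29 + 15 = -4234 + 15 = -4219$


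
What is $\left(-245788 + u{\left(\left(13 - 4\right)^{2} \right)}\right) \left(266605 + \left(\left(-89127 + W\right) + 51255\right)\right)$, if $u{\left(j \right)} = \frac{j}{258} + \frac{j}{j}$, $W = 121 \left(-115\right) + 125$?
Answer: $- \frac{4543390978665}{86} \approx -5.283 \cdot 10^{10}$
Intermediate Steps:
$W = -13790$ ($W = -13915 + 125 = -13790$)
$u{\left(j \right)} = 1 + \frac{j}{258}$ ($u{\left(j \right)} = j \frac{1}{258} + 1 = \frac{j}{258} + 1 = 1 + \frac{j}{258}$)
$\left(-245788 + u{\left(\left(13 - 4\right)^{2} \right)}\right) \left(266605 + \left(\left(-89127 + W\right) + 51255\right)\right) = \left(-245788 + \left(1 + \frac{\left(13 - 4\right)^{2}}{258}\right)\right) \left(266605 + \left(\left(-89127 - 13790\right) + 51255\right)\right) = \left(-245788 + \left(1 + \frac{9^{2}}{258}\right)\right) \left(266605 + \left(-102917 + 51255\right)\right) = \left(-245788 + \left(1 + \frac{1}{258} \cdot 81\right)\right) \left(266605 - 51662\right) = \left(-245788 + \left(1 + \frac{27}{86}\right)\right) 214943 = \left(-245788 + \frac{113}{86}\right) 214943 = \left(- \frac{21137655}{86}\right) 214943 = - \frac{4543390978665}{86}$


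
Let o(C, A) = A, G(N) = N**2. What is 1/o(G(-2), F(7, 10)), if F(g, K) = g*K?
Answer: 1/70 ≈ 0.014286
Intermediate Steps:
F(g, K) = K*g
1/o(G(-2), F(7, 10)) = 1/(10*7) = 1/70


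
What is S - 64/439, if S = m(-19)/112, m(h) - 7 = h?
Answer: -3109/12292 ≈ -0.25293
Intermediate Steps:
m(h) = 7 + h
S = -3/28 (S = (7 - 19)/112 = -12*1/112 = -3/28 ≈ -0.10714)
S - 64/439 = -3/28 - 64/439 = -3109/12292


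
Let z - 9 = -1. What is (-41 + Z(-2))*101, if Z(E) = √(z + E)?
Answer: -4141 + 101*√6 ≈ -3893.6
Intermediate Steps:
z = 8 (z = 9 - 1 = 8)
Z(E) = √(8 + E)
(-41 + Z(-2))*101 = (-41 + √(8 - 2))*101 = (-41 + √6)*101 = -4141 + 101*√6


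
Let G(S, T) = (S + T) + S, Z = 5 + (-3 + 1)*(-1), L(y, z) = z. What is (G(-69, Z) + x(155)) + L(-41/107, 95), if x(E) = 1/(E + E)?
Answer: -11159/310 ≈ -35.997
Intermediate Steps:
x(E) = 1/(2*E)
Z = 7 (Z = 5 - 2*(-1) = 5 + 2 = 7)
G(S, T) = T + 2*S
(G(-69, Z) + x(155)) + L(-41/107, 95) = ((7 + 2*(-69)) + (½)/155) + 95 = ((7 - 138) + (½)*(1/155)) + 95 = (-131 + 1/310) + 95 = -40609/310 + 95 = -11159/310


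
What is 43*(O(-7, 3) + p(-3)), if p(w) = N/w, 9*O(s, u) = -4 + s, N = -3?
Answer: -86/9 ≈ -9.5556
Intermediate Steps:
O(s, u) = -4/9 + s/9 (O(s, u) = (-4 + s)/9 = -4/9 + s/9)
p(w) = -3/w
43*(O(-7, 3) + p(-3)) = 43*((-4/9 + (⅑)*(-7)) - 3/(-3)) = 43*((-4/9 - 7/9) - 3*(-⅓)) = 43*(-11/9 + 1) = 43*(-2/9) = -86/9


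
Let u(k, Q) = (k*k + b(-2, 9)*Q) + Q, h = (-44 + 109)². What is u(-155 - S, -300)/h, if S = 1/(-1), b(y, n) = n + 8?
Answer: 18316/4225 ≈ 4.3351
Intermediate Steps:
b(y, n) = 8 + n
S = -1
h = 4225 (h = 65² = 4225)
u(k, Q) = k² + 18*Q (u(k, Q) = (k*k + (8 + 9)*Q) + Q = (k² + 17*Q) + Q = k² + 18*Q)
u(-155 - S, -300)/h = ((-155 - 1*(-1))² + 18*(-300))/4225 = ((-155 + 1)² - 5400)*(1/4225) = ((-154)² - 5400)*(1/4225) = (23716 - 5400)*(1/4225) = 18316*(1/4225) = 18316/4225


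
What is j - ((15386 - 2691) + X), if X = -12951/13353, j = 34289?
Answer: 96119211/4451 ≈ 21595.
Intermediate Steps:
X = -4317/4451 (X = -12951*1/13353 = -4317/4451 ≈ -0.96989)
j - ((15386 - 2691) + X) = 34289 - ((15386 - 2691) - 4317/4451) = 34289 - (12695 - 4317/4451) = 34289 - 1*56501128/4451 = 34289 - 56501128/4451 = 96119211/4451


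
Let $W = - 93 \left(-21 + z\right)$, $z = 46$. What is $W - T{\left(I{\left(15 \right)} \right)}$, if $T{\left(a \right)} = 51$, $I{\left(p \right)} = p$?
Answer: $-2376$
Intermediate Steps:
$W = -2325$ ($W = - 93 \left(-21 + 46\right) = \left(-93\right) 25 = -2325$)
$W - T{\left(I{\left(15 \right)} \right)} = -2325 - 51 = -2376$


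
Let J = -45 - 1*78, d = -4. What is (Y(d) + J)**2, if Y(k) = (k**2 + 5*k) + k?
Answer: 17161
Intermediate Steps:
Y(k) = k**2 + 6*k
J = -123 (J = -45 - 78 = -123)
(Y(d) + J)**2 = (-4*(6 - 4) - 123)**2 = (-4*2 - 123)**2 = (-8 - 123)**2 = (-131)**2 = 17161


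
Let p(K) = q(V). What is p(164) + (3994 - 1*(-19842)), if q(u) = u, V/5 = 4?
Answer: 23856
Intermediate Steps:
V = 20 (V = 5*4 = 20)
p(K) = 20
p(164) + (3994 - 1*(-19842)) = 20 + (3994 - 1*(-19842)) = 20 + (3994 + 19842) = 20 + 23836 = 23856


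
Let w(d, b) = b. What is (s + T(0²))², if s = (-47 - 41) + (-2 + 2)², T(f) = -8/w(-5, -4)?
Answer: 7396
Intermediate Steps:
T(f) = 2 (T(f) = -8/(-4) = -8*(-¼) = 2)
s = -88 (s = -88 + 0² = -88 + 0 = -88)
(s + T(0²))² = (-88 + 2)² = (-86)² = 7396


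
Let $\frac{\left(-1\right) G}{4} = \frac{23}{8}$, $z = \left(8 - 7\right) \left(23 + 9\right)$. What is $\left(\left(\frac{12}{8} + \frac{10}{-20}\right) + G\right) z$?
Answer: $-336$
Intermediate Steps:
$z = 32$ ($z = 1 \cdot 32 = 32$)
$G = - \frac{23}{2}$ ($G = - 4 \cdot \frac{23}{8} = - 4 \cdot 23 \cdot \frac{1}{8} = \left(-4\right) \frac{23}{8} = - \frac{23}{2} \approx -11.5$)
$\left(\left(\frac{12}{8} + \frac{10}{-20}\right) + G\right) z = \left(\left(\frac{12}{8} + \frac{10}{-20}\right) - \frac{23}{2}\right) 32 = \left(\left(12 \cdot \frac{1}{8} + 10 \left(- \frac{1}{20}\right)\right) - \frac{23}{2}\right) 32 = \left(\left(\frac{3}{2} - \frac{1}{2}\right) - \frac{23}{2}\right) 32 = \left(1 - \frac{23}{2}\right) 32 = \left(- \frac{21}{2}\right) 32 = -336$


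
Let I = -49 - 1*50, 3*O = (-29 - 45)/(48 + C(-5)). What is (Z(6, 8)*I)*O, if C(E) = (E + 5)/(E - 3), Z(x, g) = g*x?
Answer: 2442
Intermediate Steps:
C(E) = (5 + E)/(-3 + E)
O = -37/72 (O = ((-29 - 45)/(48 + (5 - 5)/(-3 - 5)))/3 = (-74/(48 + 0/(-8)))/3 = (-74/(48 - ⅛*0))/3 = (-74/(48 + 0))/3 = (-74/48)/3 = (-74*1/48)/3 = (⅓)*(-37/24) = -37/72 ≈ -0.51389)
I = -99 (I = -49 - 50 = -99)
(Z(6, 8)*I)*O = ((8*6)*(-99))*(-37/72) = (48*(-99))*(-37/72) = -4752*(-37/72) = 2442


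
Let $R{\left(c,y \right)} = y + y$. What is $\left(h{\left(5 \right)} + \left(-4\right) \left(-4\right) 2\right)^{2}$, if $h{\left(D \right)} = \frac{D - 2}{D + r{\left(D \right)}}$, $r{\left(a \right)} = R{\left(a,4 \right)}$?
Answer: $\frac{175561}{169} \approx 1038.8$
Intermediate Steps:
$R{\left(c,y \right)} = 2 y$
$r{\left(a \right)} = 8$ ($r{\left(a \right)} = 2 \cdot 4 = 8$)
$h{\left(D \right)} = \frac{-2 + D}{8 + D}$ ($h{\left(D \right)} = \frac{D - 2}{D + 8} = \frac{-2 + D}{8 + D}$)
$\left(h{\left(5 \right)} + \left(-4\right) \left(-4\right) 2\right)^{2} = \left(\frac{-2 + 5}{8 + 5} + \left(-4\right) \left(-4\right) 2\right)^{2} = \left(\frac{1}{13} \cdot 3 + 16 \cdot 2\right)^{2} = \left(\frac{1}{13} \cdot 3 + 32\right)^{2} = \left(\frac{3}{13} + 32\right)^{2} = \left(\frac{419}{13}\right)^{2} = \frac{175561}{169}$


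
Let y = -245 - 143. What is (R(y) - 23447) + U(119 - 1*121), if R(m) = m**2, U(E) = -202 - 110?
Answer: 126785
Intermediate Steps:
y = -388
U(E) = -312
(R(y) - 23447) + U(119 - 1*121) = ((-388)**2 - 23447) - 312 = (150544 - 23447) - 312 = 127097 - 312 = 126785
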